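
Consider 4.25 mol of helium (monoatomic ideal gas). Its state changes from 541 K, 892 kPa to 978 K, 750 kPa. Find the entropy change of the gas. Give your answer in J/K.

ΔS = 58.4 J/K

ΔS = nC_p ln(T₂/T₁) − nR ln(P₂/P₁), with C_p = 5R/2 = 20.79 J mol⁻¹ K⁻¹ for a monoatomic ideal gas.
ΔS = 4.25 × [20.79 × ln(978/541) − 8.314 × ln(750/892)] = 58.4 J/K.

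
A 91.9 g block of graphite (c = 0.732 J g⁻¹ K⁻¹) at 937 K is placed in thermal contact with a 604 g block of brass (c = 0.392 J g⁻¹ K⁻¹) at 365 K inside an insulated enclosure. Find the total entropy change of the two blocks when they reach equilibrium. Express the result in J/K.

ΔS_total = 27.1 J/K

Energy balance: T_f = (m₁c₁T₁ + m₂c₂T₂)/(m₁c₁ + m₂c₂) = 491.56 K.
ΔS₁ = m₁c₁ ln(T_f/T₁) = 67.2708 × ln(491.56/937) = -43.4 J/K.
ΔS₂ = m₂c₂ ln(T_f/T₂) = 236.768 × ln(491.56/365) = 70.48 J/K.
ΔS_total = -43.4 + 70.48 = 27.1 J/K.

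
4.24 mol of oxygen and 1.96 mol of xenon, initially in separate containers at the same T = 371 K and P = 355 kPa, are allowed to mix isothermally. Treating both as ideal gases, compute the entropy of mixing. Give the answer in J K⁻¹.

Mole fractions: x_A = 4.24/6.2 = 0.684, x_B = 0.316.
ΔS_mix = −R(n_A ln x_A + n_B ln x_B) = −8.314 × (4.24 ln 0.684 + 1.96 ln 0.316) = 32.2 J/K.

ΔS_mix = 32.2 J/K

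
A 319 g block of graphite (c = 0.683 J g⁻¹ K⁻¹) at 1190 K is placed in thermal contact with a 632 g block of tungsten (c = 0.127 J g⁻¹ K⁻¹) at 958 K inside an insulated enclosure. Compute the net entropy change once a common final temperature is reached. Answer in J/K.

Energy balance: T_f = (m₁c₁T₁ + m₂c₂T₂)/(m₁c₁ + m₂c₂) = 1127.5 K.
ΔS₁ = m₁c₁ ln(T_f/T₁) = 217.877 × ln(1127.5/1190) = -11.75 J/K.
ΔS₂ = m₂c₂ ln(T_f/T₂) = 80.264 × ln(1127.5/958) = 13.08 J/K.
ΔS_total = -11.75 + 13.08 = 1.33 J/K.

ΔS_total = 1.33 J/K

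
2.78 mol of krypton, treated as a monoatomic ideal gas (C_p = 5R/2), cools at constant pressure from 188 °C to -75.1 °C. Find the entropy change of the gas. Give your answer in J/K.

ΔS = -48.8 J/K

In kelvin: T₁ = 461.15 K, T₂ = 198.05 K. At constant pressure, ΔS = nC_p ln(T₂/T₁) with C_p = 5R/2 = 20.79 J mol⁻¹ K⁻¹.
ΔS = 2.78 × 20.79 × ln(198.05/461.15) = -48.8 J/K.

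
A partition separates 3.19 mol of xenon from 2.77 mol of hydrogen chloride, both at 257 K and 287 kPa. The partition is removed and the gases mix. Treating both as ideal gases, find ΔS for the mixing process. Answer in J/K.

Mole fractions: x_A = 3.19/5.96 = 0.535, x_B = 0.465.
ΔS_mix = −R(n_A ln x_A + n_B ln x_B) = −8.314 × (3.19 ln 0.535 + 2.77 ln 0.465) = 34.2 J/K.

ΔS_mix = 34.2 J/K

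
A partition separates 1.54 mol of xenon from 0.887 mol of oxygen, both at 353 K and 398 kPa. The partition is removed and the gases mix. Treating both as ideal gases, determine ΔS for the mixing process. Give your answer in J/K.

Mole fractions: x_A = 1.54/2.43 = 0.635, x_B = 0.365.
ΔS_mix = −R(n_A ln x_A + n_B ln x_B) = −8.314 × (1.54 ln 0.635 + 0.887 ln 0.365) = 13.2 J/K.

ΔS_mix = 13.2 J/K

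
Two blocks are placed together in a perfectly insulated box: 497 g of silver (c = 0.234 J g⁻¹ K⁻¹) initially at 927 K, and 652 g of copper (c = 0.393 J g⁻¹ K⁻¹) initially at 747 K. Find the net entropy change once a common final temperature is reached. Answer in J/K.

Energy balance: T_f = (m₁c₁T₁ + m₂c₂T₂)/(m₁c₁ + m₂c₂) = 803.19 K.
ΔS₁ = m₁c₁ ln(T_f/T₁) = 116.298 × ln(803.19/927) = -16.67 J/K.
ΔS₂ = m₂c₂ ln(T_f/T₂) = 256.236 × ln(803.19/747) = 18.58 J/K.
ΔS_total = -16.67 + 18.58 = 1.91 J/K.

ΔS_total = 1.91 J/K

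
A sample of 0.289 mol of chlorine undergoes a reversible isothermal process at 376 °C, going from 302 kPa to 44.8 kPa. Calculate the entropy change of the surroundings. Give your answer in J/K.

ΔS_surr = -4.58 J/K

For an isothermal ideal gas ΔS_gas = nR ln(P₁/P₂) = 0.289 × 8.314 × ln(302/44.8) = 4.58 J/K.
The process is reversible, so ΔS_surr = −ΔS_gas = -4.58 J/K and ΔS_universe = 0.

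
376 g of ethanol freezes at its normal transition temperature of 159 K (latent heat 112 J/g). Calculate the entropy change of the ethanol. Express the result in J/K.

Heat released by the substance: Q = −mL = −376 × 112 = −42112 J.
At constant T, ΔS = Q_rev/T = −42112 / 159 = -265 J/K.

ΔS = -265 J/K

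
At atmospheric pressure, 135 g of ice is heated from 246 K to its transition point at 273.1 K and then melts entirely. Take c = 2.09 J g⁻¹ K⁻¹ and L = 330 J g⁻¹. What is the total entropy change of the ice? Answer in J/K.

ΔS = 193 J/K

Warming step: ΔS₁ = m c ln(T_tr/T_i) = 135 × 2.09 × ln(273.1/246) = 29.49 J/K.
Phase change: ΔS₂ = +mL/T_tr = 135 × 330 / 273.1 = 163.1 J/K.
ΔS_total = (29.49) + (163.1) = 193 J/K.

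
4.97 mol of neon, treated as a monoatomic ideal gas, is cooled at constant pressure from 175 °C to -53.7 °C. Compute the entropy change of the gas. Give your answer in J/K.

ΔS = -73.8 J/K

In kelvin: T₁ = 448.15 K, T₂ = 219.45 K. At constant pressure, ΔS = nC_p ln(T₂/T₁) with C_p = 5R/2 = 20.79 J mol⁻¹ K⁻¹.
ΔS = 4.97 × 20.79 × ln(219.45/448.15) = -73.8 J/K.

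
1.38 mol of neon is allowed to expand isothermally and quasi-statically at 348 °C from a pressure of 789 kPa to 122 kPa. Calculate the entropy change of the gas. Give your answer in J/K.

ΔS_gas = 21.4 J/K

For an isothermal ideal gas ΔS_gas = nR ln(P₁/P₂) = 1.38 × 8.314 × ln(789/122) = 21.4 J/K.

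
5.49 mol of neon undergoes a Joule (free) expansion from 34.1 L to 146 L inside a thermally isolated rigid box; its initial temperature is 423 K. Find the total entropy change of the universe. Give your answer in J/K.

ΔS_universe = 66.4 J/K

No heat is exchanged and no work is done, so the ideal-gas temperature stays constant.
Entropy is a state function; using a reversible isothermal path, ΔS_gas = nR ln(V₂/V₁) = 5.49 × 8.314 × ln(146/34.1) = 66.4 J/K.
The insulated surroundings exchange no heat, so ΔS_surr = 0 and ΔS_universe = ΔS_gas.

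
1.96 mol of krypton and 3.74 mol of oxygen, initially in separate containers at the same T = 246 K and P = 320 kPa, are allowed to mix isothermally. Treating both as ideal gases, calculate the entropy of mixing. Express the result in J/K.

ΔS_mix = 30.5 J/K

Mole fractions: x_A = 1.96/5.7 = 0.344, x_B = 0.656.
ΔS_mix = −R(n_A ln x_A + n_B ln x_B) = −8.314 × (1.96 ln 0.344 + 3.74 ln 0.656) = 30.5 J/K.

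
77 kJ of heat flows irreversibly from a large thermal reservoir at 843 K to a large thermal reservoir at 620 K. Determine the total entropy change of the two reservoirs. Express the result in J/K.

ΔS_total = 32.9 J/K

ΔS_hot = −Q/T_H = −77000/843 = -91.34 J/K and ΔS_cold = +Q/T_C = 77000/620 = 124.2 J/K.
ΔS_total = -91.34 + 124.2 = 32.9 J/K, positive as the second law requires.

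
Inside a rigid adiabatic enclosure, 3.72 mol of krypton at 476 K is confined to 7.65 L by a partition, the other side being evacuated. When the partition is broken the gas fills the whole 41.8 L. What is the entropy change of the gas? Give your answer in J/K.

For an ideal gas in free expansion Q = 0 and W = 0, so T is unchanged.
Entropy is a state function; using a reversible isothermal path, ΔS_gas = nR ln(V₂/V₁) = 3.72 × 8.314 × ln(41.8/7.65) = 52.5 J/K.

ΔS_gas = 52.5 J/K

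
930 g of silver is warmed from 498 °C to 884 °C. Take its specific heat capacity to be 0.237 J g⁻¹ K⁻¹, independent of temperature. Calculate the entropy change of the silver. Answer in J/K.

ΔS = 89.4 J/K

In kelvin: T₁ = 771.15 K, T₂ = 1157.15 K. ΔS = ∫dQ_rev/T = m c ln(T₂/T₁) = 930 × 0.237 × ln(1157.15/771.15) = 89.4 J/K.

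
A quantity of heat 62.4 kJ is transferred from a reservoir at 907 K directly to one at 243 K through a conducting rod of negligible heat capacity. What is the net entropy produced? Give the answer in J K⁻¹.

ΔS_total = 188 J/K

ΔS_hot = −Q/T_H = −62400/907 = -68.8 J/K and ΔS_cold = +Q/T_C = 62400/243 = 256.8 J/K.
ΔS_total = -68.8 + 256.8 = 188 J/K, positive as the second law requires.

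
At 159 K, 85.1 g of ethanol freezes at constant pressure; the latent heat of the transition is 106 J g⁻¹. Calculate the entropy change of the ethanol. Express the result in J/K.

Heat released by the substance: Q = −mL = −85.1 × 106 = −9020.6 J.
At constant T, ΔS = Q_rev/T = −9020.6 / 159 = -56.7 J/K.

ΔS = -56.7 J/K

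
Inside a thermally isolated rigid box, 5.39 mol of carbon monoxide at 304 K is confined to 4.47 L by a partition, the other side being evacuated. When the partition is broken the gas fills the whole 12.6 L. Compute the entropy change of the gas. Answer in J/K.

ΔS_gas = 46.4 J/K

For an ideal gas in free expansion Q = 0 and W = 0, so T is unchanged.
Entropy is a state function; using a reversible isothermal path, ΔS_gas = nR ln(V₂/V₁) = 5.39 × 8.314 × ln(12.6/4.47) = 46.4 J/K.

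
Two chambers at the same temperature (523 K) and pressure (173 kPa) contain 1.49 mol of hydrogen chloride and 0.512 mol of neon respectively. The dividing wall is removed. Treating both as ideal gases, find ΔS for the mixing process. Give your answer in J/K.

Mole fractions: x_A = 1.49/2 = 0.744, x_B = 0.256.
ΔS_mix = −R(n_A ln x_A + n_B ln x_B) = −8.314 × (1.49 ln 0.744 + 0.512 ln 0.256) = 9.46 J/K.

ΔS_mix = 9.46 J/K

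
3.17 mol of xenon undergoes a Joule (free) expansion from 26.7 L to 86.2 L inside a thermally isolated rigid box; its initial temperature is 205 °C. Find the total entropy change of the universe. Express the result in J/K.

ΔS_universe = 30.9 J/K

No heat is exchanged and no work is done, so the ideal-gas temperature stays constant.
Entropy is a state function; using a reversible isothermal path, ΔS_gas = nR ln(V₂/V₁) = 3.17 × 8.314 × ln(86.2/26.7) = 30.9 J/K.
The insulated surroundings exchange no heat, so ΔS_surr = 0 and ΔS_universe = ΔS_gas.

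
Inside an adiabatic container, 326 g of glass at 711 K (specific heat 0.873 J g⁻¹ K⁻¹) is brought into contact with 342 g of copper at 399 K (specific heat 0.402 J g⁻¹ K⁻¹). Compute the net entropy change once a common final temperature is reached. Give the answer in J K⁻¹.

ΔS_total = 14.3 J/K

Energy balance: T_f = (m₁c₁T₁ + m₂c₂T₂)/(m₁c₁ + m₂c₂) = 609.37 K.
ΔS₁ = m₁c₁ ln(T_f/T₁) = 284.598 × ln(609.37/711) = -43.9 J/K.
ΔS₂ = m₂c₂ ln(T_f/T₂) = 137.484 × ln(609.37/399) = 58.22 J/K.
ΔS_total = -43.9 + 58.22 = 14.3 J/K.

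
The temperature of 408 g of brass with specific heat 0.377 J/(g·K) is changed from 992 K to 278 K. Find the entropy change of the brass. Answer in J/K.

ΔS = ∫dQ_rev/T = m c ln(T₂/T₁) = 408 × 0.377 × ln(278/992) = -196 J/K.

ΔS = -196 J/K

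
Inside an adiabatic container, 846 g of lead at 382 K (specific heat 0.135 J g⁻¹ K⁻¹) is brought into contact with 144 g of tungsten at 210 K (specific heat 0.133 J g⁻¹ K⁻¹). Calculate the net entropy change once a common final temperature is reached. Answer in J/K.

Energy balance: T_f = (m₁c₁T₁ + m₂c₂T₂)/(m₁c₁ + m₂c₂) = 357.3 K.
ΔS₁ = m₁c₁ ln(T_f/T₁) = 114.21 × ln(357.3/382) = -7.635 J/K.
ΔS₂ = m₂c₂ ln(T_f/T₂) = 19.152 × ln(357.3/210) = 10.18 J/K.
ΔS_total = -7.635 + 10.18 = 2.54 J/K.

ΔS_total = 2.54 J/K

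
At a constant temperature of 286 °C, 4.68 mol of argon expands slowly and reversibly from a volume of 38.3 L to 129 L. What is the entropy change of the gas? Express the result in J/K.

ΔS_gas = 47.3 J/K

For an isothermal ideal gas ΔS_gas = nR ln(V₂/V₁) = 4.68 × 8.314 × ln(129/38.3) = 47.3 J/K.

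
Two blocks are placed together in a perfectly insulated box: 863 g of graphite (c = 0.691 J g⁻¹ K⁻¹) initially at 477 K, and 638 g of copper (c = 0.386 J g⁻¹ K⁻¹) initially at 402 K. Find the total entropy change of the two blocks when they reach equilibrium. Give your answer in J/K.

ΔS_total = 2.49 J/K

Energy balance: T_f = (m₁c₁T₁ + m₂c₂T₂)/(m₁c₁ + m₂c₂) = 455.08 K.
ΔS₁ = m₁c₁ ln(T_f/T₁) = 596.333 × ln(455.08/477) = -28.05 J/K.
ΔS₂ = m₂c₂ ln(T_f/T₂) = 246.268 × ln(455.08/402) = 30.54 J/K.
ΔS_total = -28.05 + 30.54 = 2.49 J/K.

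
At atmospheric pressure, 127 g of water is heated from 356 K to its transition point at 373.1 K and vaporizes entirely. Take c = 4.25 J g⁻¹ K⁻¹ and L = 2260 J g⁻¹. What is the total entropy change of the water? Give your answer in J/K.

ΔS = 795 J/K

Warming step: ΔS₁ = m c ln(T_tr/T_i) = 127 × 4.25 × ln(373.1/356) = 25.32 J/K.
Phase change: ΔS₂ = +mL/T_tr = 127 × 2260 / 373.1 = 769.3 J/K.
ΔS_total = (25.32) + (769.3) = 795 J/K.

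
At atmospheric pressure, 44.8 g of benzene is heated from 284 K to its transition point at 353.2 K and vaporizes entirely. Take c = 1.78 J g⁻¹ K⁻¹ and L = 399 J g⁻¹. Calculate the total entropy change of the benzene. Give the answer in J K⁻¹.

ΔS = 68 J/K

Warming step: ΔS₁ = m c ln(T_tr/T_i) = 44.8 × 1.78 × ln(353.2/284) = 17.39 J/K.
Phase change: ΔS₂ = +mL/T_tr = 44.8 × 399 / 353.2 = 50.61 J/K.
ΔS_total = (17.39) + (50.61) = 68 J/K.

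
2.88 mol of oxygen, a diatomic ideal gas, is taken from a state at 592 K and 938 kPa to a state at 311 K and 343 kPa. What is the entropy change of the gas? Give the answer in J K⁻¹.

ΔS = -29.9 J/K

ΔS = nC_p ln(T₂/T₁) − nR ln(P₂/P₁), with C_p = 7R/2 = 29.1 J mol⁻¹ K⁻¹ for a diatomic ideal gas.
ΔS = 2.88 × [29.1 × ln(311/592) − 8.314 × ln(343/938)] = -29.9 J/K.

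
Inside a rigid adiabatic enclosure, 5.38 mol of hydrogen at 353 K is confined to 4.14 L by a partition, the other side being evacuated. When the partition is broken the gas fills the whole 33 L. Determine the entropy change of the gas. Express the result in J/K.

For an ideal gas in free expansion Q = 0 and W = 0, so T is unchanged.
Entropy is a state function; using a reversible isothermal path, ΔS_gas = nR ln(V₂/V₁) = 5.38 × 8.314 × ln(33/4.14) = 92.8 J/K.

ΔS_gas = 92.8 J/K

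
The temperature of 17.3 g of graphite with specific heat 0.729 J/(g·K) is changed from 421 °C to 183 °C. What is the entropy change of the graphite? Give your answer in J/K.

ΔS = -5.3 J/K

In kelvin: T₁ = 694.15 K, T₂ = 456.15 K. ΔS = ∫dQ_rev/T = m c ln(T₂/T₁) = 17.3 × 0.729 × ln(456.15/694.15) = -5.3 J/K.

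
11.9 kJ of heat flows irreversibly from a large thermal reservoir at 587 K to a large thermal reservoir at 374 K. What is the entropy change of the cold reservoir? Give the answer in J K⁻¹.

The cold reservoir gains heat Q, so ΔS_cold = +Q/T_C = 11900/374 = 31.8 J/K.

ΔS_cold = 31.8 J/K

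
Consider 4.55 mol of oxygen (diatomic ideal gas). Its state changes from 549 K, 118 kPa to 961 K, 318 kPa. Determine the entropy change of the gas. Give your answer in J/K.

ΔS = nC_p ln(T₂/T₁) − nR ln(P₂/P₁), with C_p = 7R/2 = 29.1 J mol⁻¹ K⁻¹ for a diatomic ideal gas.
ΔS = 4.55 × [29.1 × ln(961/549) − 8.314 × ln(318/118)] = 36.6 J/K.

ΔS = 36.6 J/K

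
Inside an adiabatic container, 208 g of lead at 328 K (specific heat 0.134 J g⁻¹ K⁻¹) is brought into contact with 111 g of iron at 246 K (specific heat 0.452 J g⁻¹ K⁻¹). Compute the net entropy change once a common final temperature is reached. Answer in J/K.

ΔS_total = 0.76 J/K

Energy balance: T_f = (m₁c₁T₁ + m₂c₂T₂)/(m₁c₁ + m₂c₂) = 275.28 K.
ΔS₁ = m₁c₁ ln(T_f/T₁) = 27.872 × ln(275.28/328) = -4.883 J/K.
ΔS₂ = m₂c₂ ln(T_f/T₂) = 50.172 × ln(275.28/246) = 5.643 J/K.
ΔS_total = -4.883 + 5.643 = 0.76 J/K.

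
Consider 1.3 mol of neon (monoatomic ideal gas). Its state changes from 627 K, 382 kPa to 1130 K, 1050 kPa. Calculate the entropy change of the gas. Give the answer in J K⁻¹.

ΔS = nC_p ln(T₂/T₁) − nR ln(P₂/P₁), with C_p = 5R/2 = 20.79 J mol⁻¹ K⁻¹ for a monoatomic ideal gas.
ΔS = 1.3 × [20.79 × ln(1130/627) − 8.314 × ln(1050/382)] = 4.99 J/K.

ΔS = 4.99 J/K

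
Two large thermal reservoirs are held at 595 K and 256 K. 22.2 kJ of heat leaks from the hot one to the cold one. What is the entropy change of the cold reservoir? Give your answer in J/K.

The cold reservoir gains heat Q, so ΔS_cold = +Q/T_C = 22200/256 = 86.7 J/K.

ΔS_cold = 86.7 J/K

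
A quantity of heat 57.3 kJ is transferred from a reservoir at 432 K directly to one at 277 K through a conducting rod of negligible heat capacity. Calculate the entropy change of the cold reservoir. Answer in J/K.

ΔS_cold = 207 J/K

The cold reservoir gains heat Q, so ΔS_cold = +Q/T_C = 57300/277 = 207 J/K.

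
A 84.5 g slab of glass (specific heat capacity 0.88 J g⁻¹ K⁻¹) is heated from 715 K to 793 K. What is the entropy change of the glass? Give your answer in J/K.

ΔS = 7.7 J/K

ΔS = ∫dQ_rev/T = m c ln(T₂/T₁) = 84.5 × 0.88 × ln(793/715) = 7.7 J/K.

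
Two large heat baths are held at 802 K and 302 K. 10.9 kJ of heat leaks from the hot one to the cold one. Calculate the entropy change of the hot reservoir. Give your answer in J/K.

ΔS_hot = -13.6 J/K

The hot reservoir loses heat Q, so ΔS_hot = −Q/T_H = −10900/802 = -13.6 J/K.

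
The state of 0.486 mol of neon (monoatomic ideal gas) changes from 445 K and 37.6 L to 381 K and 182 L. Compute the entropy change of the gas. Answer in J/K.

Entropy is a state function: ΔS = nC_V ln(T₂/T₁) + nR ln(V₂/V₁), with C_V = 3R/2 = 12.47 J mol⁻¹ K⁻¹ for a monoatomic ideal gas.
ΔS = 0.486 × [12.47 × ln(381/445) + 8.314 × ln(182/37.6)] = 5.43 J/K.

ΔS = 5.43 J/K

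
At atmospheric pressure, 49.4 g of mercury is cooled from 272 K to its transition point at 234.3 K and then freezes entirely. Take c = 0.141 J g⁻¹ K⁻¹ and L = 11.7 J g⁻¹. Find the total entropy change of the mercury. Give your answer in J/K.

ΔS = -3.51 J/K

Cooling step: ΔS₁ = m c ln(T_tr/T_i) = 49.4 × 0.141 × ln(234.3/272) = -1.039 J/K.
Phase change: ΔS₂ = −mL/T_tr = −49.4 × 11.7 / 234.3 = -2.467 J/K.
ΔS_total = (-1.039) + (-2.467) = -3.51 J/K.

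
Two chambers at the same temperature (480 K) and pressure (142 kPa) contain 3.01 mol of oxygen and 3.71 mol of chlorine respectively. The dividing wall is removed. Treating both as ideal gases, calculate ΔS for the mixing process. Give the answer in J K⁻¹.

Mole fractions: x_A = 3.01/6.72 = 0.448, x_B = 0.552.
ΔS_mix = −R(n_A ln x_A + n_B ln x_B) = −8.314 × (3.01 ln 0.448 + 3.71 ln 0.552) = 38.4 J/K.

ΔS_mix = 38.4 J/K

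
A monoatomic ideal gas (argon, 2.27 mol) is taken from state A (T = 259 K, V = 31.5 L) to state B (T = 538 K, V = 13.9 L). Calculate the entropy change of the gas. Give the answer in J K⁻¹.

Entropy is a state function: ΔS = nC_V ln(T₂/T₁) + nR ln(V₂/V₁), with C_V = 3R/2 = 12.47 J mol⁻¹ K⁻¹ for a monoatomic ideal gas.
ΔS = 2.27 × [12.47 × ln(538/259) + 8.314 × ln(13.9/31.5)] = 5.26 J/K.

ΔS = 5.26 J/K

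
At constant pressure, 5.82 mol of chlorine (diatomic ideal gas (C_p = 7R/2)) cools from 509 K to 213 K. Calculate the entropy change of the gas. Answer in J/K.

At constant pressure, ΔS = nC_p ln(T₂/T₁) with C_p = 7R/2 = 29.1 J mol⁻¹ K⁻¹.
ΔS = 5.82 × 29.1 × ln(213/509) = -148 J/K.

ΔS = -148 J/K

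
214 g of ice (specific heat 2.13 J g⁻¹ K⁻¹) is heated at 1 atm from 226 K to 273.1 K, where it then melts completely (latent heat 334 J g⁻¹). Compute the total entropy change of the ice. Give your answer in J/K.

ΔS = 348 J/K

Warming step: ΔS₁ = m c ln(T_tr/T_i) = 214 × 2.13 × ln(273.1/226) = 86.29 J/K.
Phase change: ΔS₂ = +mL/T_tr = 214 × 334 / 273.1 = 261.7 J/K.
ΔS_total = (86.29) + (261.7) = 348 J/K.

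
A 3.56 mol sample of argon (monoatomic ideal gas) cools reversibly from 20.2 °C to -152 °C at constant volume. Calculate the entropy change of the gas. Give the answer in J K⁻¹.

In kelvin: T₁ = 293.35 K, T₂ = 121.15 K. At constant volume, ΔS = nC_V ln(T₂/T₁) with C_V = 3R/2 = 12.47 J mol⁻¹ K⁻¹.
ΔS = 3.56 × 12.47 × ln(121.15/293.35) = -39.3 J/K.

ΔS = -39.3 J/K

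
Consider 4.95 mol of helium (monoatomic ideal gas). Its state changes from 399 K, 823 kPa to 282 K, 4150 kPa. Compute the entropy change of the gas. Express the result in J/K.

ΔS = nC_p ln(T₂/T₁) − nR ln(P₂/P₁), with C_p = 5R/2 = 20.79 J mol⁻¹ K⁻¹ for a monoatomic ideal gas.
ΔS = 4.95 × [20.79 × ln(282/399) − 8.314 × ln(4150/823)] = -102 J/K.

ΔS = -102 J/K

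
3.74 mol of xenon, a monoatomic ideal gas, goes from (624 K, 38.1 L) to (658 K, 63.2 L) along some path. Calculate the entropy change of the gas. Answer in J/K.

ΔS = 18.2 J/K

Entropy is a state function: ΔS = nC_V ln(T₂/T₁) + nR ln(V₂/V₁), with C_V = 3R/2 = 12.47 J mol⁻¹ K⁻¹ for a monoatomic ideal gas.
ΔS = 3.74 × [12.47 × ln(658/624) + 8.314 × ln(63.2/38.1)] = 18.2 J/K.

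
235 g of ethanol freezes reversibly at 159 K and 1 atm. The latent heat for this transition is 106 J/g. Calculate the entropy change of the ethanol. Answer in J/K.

ΔS = -157 J/K

Heat released by the substance: Q = −mL = −235 × 106 = −24910 J.
At constant T, ΔS = Q_rev/T = −24910 / 159 = -157 J/K.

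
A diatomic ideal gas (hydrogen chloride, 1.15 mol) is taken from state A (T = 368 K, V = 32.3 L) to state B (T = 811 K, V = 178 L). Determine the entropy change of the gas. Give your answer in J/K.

ΔS = 35.2 J/K

Entropy is a state function: ΔS = nC_V ln(T₂/T₁) + nR ln(V₂/V₁), with C_V = 5R/2 = 20.79 J mol⁻¹ K⁻¹ for a diatomic ideal gas.
ΔS = 1.15 × [20.79 × ln(811/368) + 8.314 × ln(178/32.3)] = 35.2 J/K.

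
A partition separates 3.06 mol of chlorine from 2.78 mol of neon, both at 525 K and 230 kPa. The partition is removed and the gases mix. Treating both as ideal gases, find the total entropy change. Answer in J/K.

ΔS_mix = 33.6 J/K

Mole fractions: x_A = 3.06/5.84 = 0.524, x_B = 0.476.
ΔS_mix = −R(n_A ln x_A + n_B ln x_B) = −8.314 × (3.06 ln 0.524 + 2.78 ln 0.476) = 33.6 J/K.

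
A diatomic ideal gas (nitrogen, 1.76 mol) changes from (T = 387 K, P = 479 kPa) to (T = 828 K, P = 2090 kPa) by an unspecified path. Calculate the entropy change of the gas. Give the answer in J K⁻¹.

ΔS = nC_p ln(T₂/T₁) − nR ln(P₂/P₁), with C_p = 7R/2 = 29.1 J mol⁻¹ K⁻¹ for a diatomic ideal gas.
ΔS = 1.76 × [29.1 × ln(828/387) − 8.314 × ln(2090/479)] = 17.4 J/K.

ΔS = 17.4 J/K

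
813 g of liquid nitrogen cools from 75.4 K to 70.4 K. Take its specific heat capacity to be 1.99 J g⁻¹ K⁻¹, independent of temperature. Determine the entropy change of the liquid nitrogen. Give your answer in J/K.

ΔS = -111 J/K

ΔS = ∫dQ_rev/T = m c ln(T₂/T₁) = 813 × 1.99 × ln(70.4/75.4) = -111 J/K.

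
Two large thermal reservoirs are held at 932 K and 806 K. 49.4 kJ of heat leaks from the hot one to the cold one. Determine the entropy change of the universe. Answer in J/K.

ΔS_total = 8.29 J/K

ΔS_hot = −Q/T_H = −49400/932 = -53 J/K and ΔS_cold = +Q/T_C = 49400/806 = 61.29 J/K.
ΔS_total = -53 + 61.29 = 8.29 J/K, positive as the second law requires.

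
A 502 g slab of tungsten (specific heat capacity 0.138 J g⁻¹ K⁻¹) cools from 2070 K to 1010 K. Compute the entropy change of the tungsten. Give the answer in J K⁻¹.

ΔS = ∫dQ_rev/T = m c ln(T₂/T₁) = 502 × 0.138 × ln(1010/2070) = -49.7 J/K.

ΔS = -49.7 J/K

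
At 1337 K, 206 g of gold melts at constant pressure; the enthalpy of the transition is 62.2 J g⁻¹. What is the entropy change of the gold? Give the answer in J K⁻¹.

ΔS = 9.58 J/K

Heat absorbed by the substance: Q = mL = 206 × 62.2 = 12813.2 J.
At constant T, ΔS = Q_rev/T = 12813.2 / 1337 = 9.58 J/K.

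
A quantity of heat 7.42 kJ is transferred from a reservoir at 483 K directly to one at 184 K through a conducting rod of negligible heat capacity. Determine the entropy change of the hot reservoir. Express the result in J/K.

ΔS_hot = -15.4 J/K

The hot reservoir loses heat Q, so ΔS_hot = −Q/T_H = −7420/483 = -15.4 J/K.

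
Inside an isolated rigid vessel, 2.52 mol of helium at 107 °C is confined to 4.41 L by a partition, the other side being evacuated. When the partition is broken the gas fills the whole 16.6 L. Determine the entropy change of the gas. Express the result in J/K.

ΔS_gas = 27.8 J/K

No heat is exchanged and no work is done, so the ideal-gas temperature stays constant.
Entropy is a state function; using a reversible isothermal path, ΔS_gas = nR ln(V₂/V₁) = 2.52 × 8.314 × ln(16.6/4.41) = 27.8 J/K.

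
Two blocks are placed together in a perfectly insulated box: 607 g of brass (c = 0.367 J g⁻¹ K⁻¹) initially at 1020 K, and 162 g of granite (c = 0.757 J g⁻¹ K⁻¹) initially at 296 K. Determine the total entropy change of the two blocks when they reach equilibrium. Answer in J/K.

Energy balance: T_f = (m₁c₁T₁ + m₂c₂T₂)/(m₁c₁ + m₂c₂) = 762.95 K.
ΔS₁ = m₁c₁ ln(T_f/T₁) = 222.769 × ln(762.95/1020) = -64.69 J/K.
ΔS₂ = m₂c₂ ln(T_f/T₂) = 122.634 × ln(762.95/296) = 116.1 J/K.
ΔS_total = -64.69 + 116.1 = 51.4 J/K.

ΔS_total = 51.4 J/K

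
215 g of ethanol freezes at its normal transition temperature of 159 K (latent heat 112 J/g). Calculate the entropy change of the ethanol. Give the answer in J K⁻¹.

ΔS = -151 J/K

Heat released by the substance: Q = −mL = −215 × 112 = −24080 J.
At constant T, ΔS = Q_rev/T = −24080 / 159 = -151 J/K.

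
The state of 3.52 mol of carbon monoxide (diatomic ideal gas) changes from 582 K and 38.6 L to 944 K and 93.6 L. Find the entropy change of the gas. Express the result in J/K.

ΔS = 61.3 J/K

Entropy is a state function: ΔS = nC_V ln(T₂/T₁) + nR ln(V₂/V₁), with C_V = 5R/2 = 20.79 J mol⁻¹ K⁻¹ for a diatomic ideal gas.
ΔS = 3.52 × [20.79 × ln(944/582) + 8.314 × ln(93.6/38.6)] = 61.3 J/K.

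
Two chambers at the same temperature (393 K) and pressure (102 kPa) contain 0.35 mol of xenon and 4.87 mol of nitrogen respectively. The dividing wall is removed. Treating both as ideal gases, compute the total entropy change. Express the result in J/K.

Mole fractions: x_A = 0.35/5.22 = 0.067, x_B = 0.933.
ΔS_mix = −R(n_A ln x_A + n_B ln x_B) = −8.314 × (0.35 ln 0.067 + 4.87 ln 0.933) = 10.7 J/K.

ΔS_mix = 10.7 J/K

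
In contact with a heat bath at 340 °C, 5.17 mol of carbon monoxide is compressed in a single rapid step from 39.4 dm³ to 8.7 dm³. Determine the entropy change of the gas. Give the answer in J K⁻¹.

ΔS_gas = -64.9 J/K

Entropy is a state function, so ΔS_gas depends only on the end states.
For an isothermal ideal gas ΔS_gas = nR ln(V₂/V₁) = 5.17 × 8.314 × ln(8.7/39.4) = -64.9 J/K.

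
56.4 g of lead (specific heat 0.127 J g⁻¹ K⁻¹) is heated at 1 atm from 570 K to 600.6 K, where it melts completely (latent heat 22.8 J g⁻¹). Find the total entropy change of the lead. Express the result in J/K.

Warming step: ΔS₁ = m c ln(T_tr/T_i) = 56.4 × 0.127 × ln(600.6/570) = 0.3746 J/K.
Phase change: ΔS₂ = +mL/T_tr = 56.4 × 22.8 / 600.6 = 2.141 J/K.
ΔS_total = (0.3746) + (2.141) = 2.52 J/K.

ΔS = 2.52 J/K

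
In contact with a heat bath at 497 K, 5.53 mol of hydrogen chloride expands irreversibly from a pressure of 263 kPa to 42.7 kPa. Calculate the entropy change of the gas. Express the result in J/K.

ΔS_gas = 83.6 J/K

Entropy is a state function, so ΔS_gas depends only on the end states.
For an isothermal ideal gas ΔS_gas = nR ln(P₁/P₂) = 5.53 × 8.314 × ln(263/42.7) = 83.6 J/K.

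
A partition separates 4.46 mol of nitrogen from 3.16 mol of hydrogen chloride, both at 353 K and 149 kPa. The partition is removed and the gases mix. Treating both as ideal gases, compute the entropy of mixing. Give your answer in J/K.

ΔS_mix = 43 J/K

Mole fractions: x_A = 4.46/7.62 = 0.585, x_B = 0.415.
ΔS_mix = −R(n_A ln x_A + n_B ln x_B) = −8.314 × (4.46 ln 0.585 + 3.16 ln 0.415) = 43 J/K.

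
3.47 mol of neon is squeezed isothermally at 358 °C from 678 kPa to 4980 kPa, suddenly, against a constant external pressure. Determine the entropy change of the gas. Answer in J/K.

ΔS_gas = -57.5 J/K

Entropy is a state function, so ΔS_gas depends only on the end states.
For an isothermal ideal gas ΔS_gas = nR ln(P₁/P₂) = 3.47 × 8.314 × ln(678/4980) = -57.5 J/K.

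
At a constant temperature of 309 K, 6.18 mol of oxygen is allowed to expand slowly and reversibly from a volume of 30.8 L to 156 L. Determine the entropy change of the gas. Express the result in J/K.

For an isothermal ideal gas ΔS_gas = nR ln(V₂/V₁) = 6.18 × 8.314 × ln(156/30.8) = 83.4 J/K.

ΔS_gas = 83.4 J/K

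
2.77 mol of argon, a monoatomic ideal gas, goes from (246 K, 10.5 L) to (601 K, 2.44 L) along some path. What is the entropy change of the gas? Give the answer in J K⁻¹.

ΔS = -2.75 J/K

Entropy is a state function: ΔS = nC_V ln(T₂/T₁) + nR ln(V₂/V₁), with C_V = 3R/2 = 12.47 J mol⁻¹ K⁻¹ for a monoatomic ideal gas.
ΔS = 2.77 × [12.47 × ln(601/246) + 8.314 × ln(2.44/10.5)] = -2.75 J/K.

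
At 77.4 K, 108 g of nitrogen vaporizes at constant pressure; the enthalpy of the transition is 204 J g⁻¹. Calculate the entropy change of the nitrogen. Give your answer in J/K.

Heat absorbed by the substance: Q = mL = 108 × 204 = 22032 J.
At constant T, ΔS = Q_rev/T = 22032 / 77.4 = 285 J/K.

ΔS = 285 J/K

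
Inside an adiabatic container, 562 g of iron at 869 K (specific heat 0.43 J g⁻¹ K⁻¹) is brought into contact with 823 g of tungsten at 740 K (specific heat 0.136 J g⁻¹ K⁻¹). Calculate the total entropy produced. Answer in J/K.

ΔS_total = 0.968 J/K

Energy balance: T_f = (m₁c₁T₁ + m₂c₂T₂)/(m₁c₁ + m₂c₂) = 828.17 K.
ΔS₁ = m₁c₁ ln(T_f/T₁) = 241.66 × ln(828.17/869) = -11.631 J/K.
ΔS₂ = m₂c₂ ln(T_f/T₂) = 111.928 × ln(828.17/740) = 12.599 J/K.
ΔS_total = -11.631 + 12.599 = 0.968 J/K.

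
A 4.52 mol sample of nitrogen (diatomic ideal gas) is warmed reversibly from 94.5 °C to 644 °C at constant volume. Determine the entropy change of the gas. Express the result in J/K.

In kelvin: T₁ = 367.65 K, T₂ = 917.15 K. At constant volume, ΔS = nC_V ln(T₂/T₁) with C_V = 5R/2 = 20.79 J mol⁻¹ K⁻¹.
ΔS = 4.52 × 20.79 × ln(917.15/367.65) = 85.9 J/K.

ΔS = 85.9 J/K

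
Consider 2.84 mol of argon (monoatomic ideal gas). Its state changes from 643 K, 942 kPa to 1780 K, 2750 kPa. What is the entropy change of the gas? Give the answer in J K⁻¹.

ΔS = 34.8 J/K

ΔS = nC_p ln(T₂/T₁) − nR ln(P₂/P₁), with C_p = 5R/2 = 20.79 J mol⁻¹ K⁻¹ for a monoatomic ideal gas.
ΔS = 2.84 × [20.79 × ln(1780/643) − 8.314 × ln(2750/942)] = 34.8 J/K.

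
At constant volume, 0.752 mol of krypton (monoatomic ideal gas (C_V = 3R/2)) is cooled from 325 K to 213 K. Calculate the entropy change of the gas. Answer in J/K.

ΔS = -3.96 J/K

At constant volume, ΔS = nC_V ln(T₂/T₁) with C_V = 3R/2 = 12.47 J mol⁻¹ K⁻¹.
ΔS = 0.752 × 12.47 × ln(213/325) = -3.96 J/K.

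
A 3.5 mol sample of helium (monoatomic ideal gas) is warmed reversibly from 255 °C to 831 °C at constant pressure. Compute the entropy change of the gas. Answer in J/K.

In kelvin: T₁ = 528.15 K, T₂ = 1104.15 K. At constant pressure, ΔS = nC_p ln(T₂/T₁) with C_p = 5R/2 = 20.79 J mol⁻¹ K⁻¹.
ΔS = 3.5 × 20.79 × ln(1104.15/528.15) = 53.6 J/K.

ΔS = 53.6 J/K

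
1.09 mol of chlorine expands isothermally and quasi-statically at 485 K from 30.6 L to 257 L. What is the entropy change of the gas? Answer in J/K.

For an isothermal ideal gas ΔS_gas = nR ln(V₂/V₁) = 1.09 × 8.314 × ln(257/30.6) = 19.3 J/K.

ΔS_gas = 19.3 J/K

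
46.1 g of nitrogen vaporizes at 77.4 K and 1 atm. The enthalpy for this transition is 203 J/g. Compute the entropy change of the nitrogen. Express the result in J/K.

Heat absorbed by the substance: Q = mL = 46.1 × 203 = 9358.3 J.
At constant T, ΔS = Q_rev/T = 9358.3 / 77.4 = 121 J/K.

ΔS = 121 J/K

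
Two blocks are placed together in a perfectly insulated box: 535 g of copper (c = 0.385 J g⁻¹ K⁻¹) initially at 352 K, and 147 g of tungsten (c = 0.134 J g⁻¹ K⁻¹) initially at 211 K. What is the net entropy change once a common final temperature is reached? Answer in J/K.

Energy balance: T_f = (m₁c₁T₁ + m₂c₂T₂)/(m₁c₁ + m₂c₂) = 339.69 K.
ΔS₁ = m₁c₁ ln(T_f/T₁) = 205.975 × ln(339.69/352) = -7.331 J/K.
ΔS₂ = m₂c₂ ln(T_f/T₂) = 19.698 × ln(339.69/211) = 9.38 J/K.
ΔS_total = -7.331 + 9.38 = 2.05 J/K.

ΔS_total = 2.05 J/K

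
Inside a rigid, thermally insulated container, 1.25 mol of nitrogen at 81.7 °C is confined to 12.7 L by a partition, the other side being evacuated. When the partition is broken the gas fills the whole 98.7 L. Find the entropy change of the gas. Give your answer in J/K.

ΔS_gas = 21.3 J/K

For an ideal gas in free expansion Q = 0 and W = 0, so T is unchanged.
Entropy is a state function; using a reversible isothermal path, ΔS_gas = nR ln(V₂/V₁) = 1.25 × 8.314 × ln(98.7/12.7) = 21.3 J/K.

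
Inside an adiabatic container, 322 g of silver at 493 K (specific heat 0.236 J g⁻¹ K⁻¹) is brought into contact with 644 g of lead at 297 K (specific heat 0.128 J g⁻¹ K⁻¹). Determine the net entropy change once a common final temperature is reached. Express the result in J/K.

Energy balance: T_f = (m₁c₁T₁ + m₂c₂T₂)/(m₁c₁ + m₂c₂) = 391.02 K.
ΔS₁ = m₁c₁ ln(T_f/T₁) = 75.992 × ln(391.02/493) = -17.61 J/K.
ΔS₂ = m₂c₂ ln(T_f/T₂) = 82.432 × ln(391.02/297) = 22.67 J/K.
ΔS_total = -17.61 + 22.67 = 5.06 J/K.

ΔS_total = 5.06 J/K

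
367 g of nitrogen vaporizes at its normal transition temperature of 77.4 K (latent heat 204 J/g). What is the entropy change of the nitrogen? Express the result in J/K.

Heat absorbed by the substance: Q = mL = 367 × 204 = 74868 J.
At constant T, ΔS = Q_rev/T = 74868 / 77.4 = 967 J/K.

ΔS = 967 J/K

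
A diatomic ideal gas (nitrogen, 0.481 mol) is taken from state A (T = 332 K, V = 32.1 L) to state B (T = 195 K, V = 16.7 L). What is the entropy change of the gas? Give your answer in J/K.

Entropy is a state function: ΔS = nC_V ln(T₂/T₁) + nR ln(V₂/V₁), with C_V = 5R/2 = 20.79 J mol⁻¹ K⁻¹ for a diatomic ideal gas.
ΔS = 0.481 × [20.79 × ln(195/332) + 8.314 × ln(16.7/32.1)] = -7.93 J/K.

ΔS = -7.93 J/K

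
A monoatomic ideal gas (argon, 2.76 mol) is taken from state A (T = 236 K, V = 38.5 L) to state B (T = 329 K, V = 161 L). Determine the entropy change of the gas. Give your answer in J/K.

Entropy is a state function: ΔS = nC_V ln(T₂/T₁) + nR ln(V₂/V₁), with C_V = 3R/2 = 12.47 J mol⁻¹ K⁻¹ for a monoatomic ideal gas.
ΔS = 2.76 × [12.47 × ln(329/236) + 8.314 × ln(161/38.5)] = 44.3 J/K.

ΔS = 44.3 J/K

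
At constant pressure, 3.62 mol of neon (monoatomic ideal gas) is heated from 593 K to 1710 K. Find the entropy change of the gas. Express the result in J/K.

ΔS = 79.7 J/K

At constant pressure, ΔS = nC_p ln(T₂/T₁) with C_p = 5R/2 = 20.79 J mol⁻¹ K⁻¹.
ΔS = 3.62 × 20.79 × ln(1710/593) = 79.7 J/K.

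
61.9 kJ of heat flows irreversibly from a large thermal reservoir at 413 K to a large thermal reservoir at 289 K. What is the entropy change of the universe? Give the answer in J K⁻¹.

ΔS_hot = −Q/T_H = −61900/413 = -149.9 J/K and ΔS_cold = +Q/T_C = 61900/289 = 214.2 J/K.
ΔS_total = -149.9 + 214.2 = 64.3 J/K, positive as the second law requires.

ΔS_total = 64.3 J/K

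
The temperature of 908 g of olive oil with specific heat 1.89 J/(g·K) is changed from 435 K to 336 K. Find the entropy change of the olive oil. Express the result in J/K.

ΔS = -443 J/K

ΔS = ∫dQ_rev/T = m c ln(T₂/T₁) = 908 × 1.89 × ln(336/435) = -443 J/K.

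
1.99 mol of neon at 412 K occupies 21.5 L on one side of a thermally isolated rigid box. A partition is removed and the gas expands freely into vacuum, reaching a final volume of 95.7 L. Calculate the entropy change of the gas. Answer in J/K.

No heat is exchanged and no work is done, so the ideal-gas temperature stays constant.
Entropy is a state function; using a reversible isothermal path, ΔS_gas = nR ln(V₂/V₁) = 1.99 × 8.314 × ln(95.7/21.5) = 24.7 J/K.

ΔS_gas = 24.7 J/K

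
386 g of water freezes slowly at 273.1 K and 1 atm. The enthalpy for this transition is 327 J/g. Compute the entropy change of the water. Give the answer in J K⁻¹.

ΔS = -462 J/K

Heat released by the substance: Q = −mL = −386 × 327 = −126222 J.
At constant T, ΔS = Q_rev/T = −126222 / 273.1 = -462 J/K.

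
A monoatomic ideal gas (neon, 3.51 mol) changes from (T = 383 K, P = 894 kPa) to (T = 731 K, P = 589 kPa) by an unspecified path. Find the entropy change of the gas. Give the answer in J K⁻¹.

ΔS = nC_p ln(T₂/T₁) − nR ln(P₂/P₁), with C_p = 5R/2 = 20.79 J mol⁻¹ K⁻¹ for a monoatomic ideal gas.
ΔS = 3.51 × [20.79 × ln(731/383) − 8.314 × ln(589/894)] = 59.3 J/K.

ΔS = 59.3 J/K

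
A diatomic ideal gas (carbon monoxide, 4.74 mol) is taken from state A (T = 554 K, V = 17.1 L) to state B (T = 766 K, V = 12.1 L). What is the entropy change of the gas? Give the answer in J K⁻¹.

Entropy is a state function: ΔS = nC_V ln(T₂/T₁) + nR ln(V₂/V₁), with C_V = 5R/2 = 20.79 J mol⁻¹ K⁻¹ for a diatomic ideal gas.
ΔS = 4.74 × [20.79 × ln(766/554) + 8.314 × ln(12.1/17.1)] = 18.3 J/K.

ΔS = 18.3 J/K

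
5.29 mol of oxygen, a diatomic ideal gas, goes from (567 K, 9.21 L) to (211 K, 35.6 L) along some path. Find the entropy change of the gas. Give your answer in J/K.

Entropy is a state function: ΔS = nC_V ln(T₂/T₁) + nR ln(V₂/V₁), with C_V = 5R/2 = 20.79 J mol⁻¹ K⁻¹ for a diatomic ideal gas.
ΔS = 5.29 × [20.79 × ln(211/567) + 8.314 × ln(35.6/9.21)] = -49.2 J/K.

ΔS = -49.2 J/K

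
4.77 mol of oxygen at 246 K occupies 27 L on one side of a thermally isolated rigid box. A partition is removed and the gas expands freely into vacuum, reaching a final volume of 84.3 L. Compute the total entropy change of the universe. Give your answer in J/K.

No heat is exchanged and no work is done, so the ideal-gas temperature stays constant.
Entropy is a state function; using a reversible isothermal path, ΔS_gas = nR ln(V₂/V₁) = 4.77 × 8.314 × ln(84.3/27) = 45.2 J/K.
The insulated surroundings exchange no heat, so ΔS_surr = 0 and ΔS_universe = ΔS_gas.

ΔS_universe = 45.2 J/K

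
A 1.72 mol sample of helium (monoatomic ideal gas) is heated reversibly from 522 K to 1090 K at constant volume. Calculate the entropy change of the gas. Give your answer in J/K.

ΔS = 15.8 J/K

At constant volume, ΔS = nC_V ln(T₂/T₁) with C_V = 3R/2 = 12.47 J mol⁻¹ K⁻¹.
ΔS = 1.72 × 12.47 × ln(1090/522) = 15.8 J/K.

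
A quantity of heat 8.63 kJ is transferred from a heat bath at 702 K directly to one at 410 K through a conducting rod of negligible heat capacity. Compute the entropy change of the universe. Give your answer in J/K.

ΔS_total = 8.76 J/K

ΔS_hot = −Q/T_H = −8630/702 = -12.29 J/K and ΔS_cold = +Q/T_C = 8630/410 = 21.05 J/K.
ΔS_total = -12.29 + 21.05 = 8.76 J/K, positive as the second law requires.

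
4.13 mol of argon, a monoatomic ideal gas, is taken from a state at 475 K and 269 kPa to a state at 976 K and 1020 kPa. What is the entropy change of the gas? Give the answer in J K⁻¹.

ΔS = 16.1 J/K

ΔS = nC_p ln(T₂/T₁) − nR ln(P₂/P₁), with C_p = 5R/2 = 20.79 J mol⁻¹ K⁻¹ for a monoatomic ideal gas.
ΔS = 4.13 × [20.79 × ln(976/475) − 8.314 × ln(1020/269)] = 16.1 J/K.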